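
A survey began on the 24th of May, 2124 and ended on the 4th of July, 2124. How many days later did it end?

May 2124: 31 − 24 = 7 days remain.
Then June (30): 30 days.
July 1–4, 2124: 4 days.
Total: 7 + 30 + 4 = 41 days.

41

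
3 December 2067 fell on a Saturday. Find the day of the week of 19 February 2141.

Sunday

Day-of-year of December 3, 2067: 337.
Day-of-year of February 19, 2141: 50.
2067 has 365 days, so 365 − 337 = 28 days remain in 2067.
Full years 2068–2140: 55 common + 18 leap = 55×365 + 18×366 = 26663 days.
Total: 28 + 26663 + 50 = 26741 days.
26741 mod 7 = 1, so 1 day after Saturday is Sunday.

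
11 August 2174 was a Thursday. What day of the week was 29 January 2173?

Count forward from the earlier date (January 29, 2173) to the later (August 11, 2174):
January 29, 2173 → January 29, 2174: 365 days.
January 2174: 31 − 29 = 2 days remain.
Then February 2174 (28), March (31), April (30), May (31), June (30), July (31): 28 + 31 + 30 + 31 + 30 + 31 = 181 days.
August 1–11, 2174: 11 days.
Residual: 194 days.
Total: 559 days.
559 mod 7 = 6, so 6 days before Thursday is Friday.

Friday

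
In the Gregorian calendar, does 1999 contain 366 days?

1999 is not a leap year.

No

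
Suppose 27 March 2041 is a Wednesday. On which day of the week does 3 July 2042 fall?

Day-of-year of March 27, 2041: 86.
Day-of-year of July 3, 2042: 184.
2041 has 365 days, so 365 − 86 = 279 days remain in 2041.
Total: 279 + 184 = 463 days.
463 mod 7 = 1, so 1 day after Wednesday is Thursday.

Thursday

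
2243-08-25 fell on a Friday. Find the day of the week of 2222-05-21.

Tuesday

Count forward from the earlier date (May 21, 2222) to the later (August 25, 2243):
From May 21, 2222 to May 21, 2243: 21 years, of which 5 contain a Feb 29 — 16×365 + 5×366 = 7670 days.
May 2243: 31 − 21 = 10 days remain.
Then June (30), July (31): 30 + 31 = 61 days.
August 1–25, 2243: 25 days.
Residual: 96 days.
Total: 7766 days.
7766 mod 7 = 3, so 3 days before Friday is Tuesday.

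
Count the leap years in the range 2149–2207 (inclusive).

13

Years divisible by 4: 2152, 2156, …, 2204 — 14 in all.
Of these, 2200 is divisible by 100 but not 400, so not leap.
Leap years: 14 − 1 = 13.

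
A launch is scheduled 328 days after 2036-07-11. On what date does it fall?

2037-06-04

Count 328 days after July 11, 2036:
Day-of-year of July 11, 2036: 193.
Day-of-year of June 4, 2037: 155.
2036 has 366 days, so 366 − 193 = 173 days remain in 2036.
Total: 173 + 155 = 328 days.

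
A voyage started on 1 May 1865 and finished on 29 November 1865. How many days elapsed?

May 1865: 31 − 1 = 30 days remain.
Then June (30), July (31), August (31), September (30), October (31): 30 + 31 + 31 + 30 + 31 = 153 days.
November 1–29, 1865: 29 days.
Total: 30 + 153 + 29 = 212 days.

212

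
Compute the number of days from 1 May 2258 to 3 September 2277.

From May 1, 2258 to May 1, 2277: 19 years, of which 5 contain a Feb 29 — 14×365 + 5×366 = 6940 days.
May 2277: 31 − 1 = 30 days remain.
Then June (30), July (31), August (31): 30 + 31 + 31 = 92 days.
September 1–3, 2277: 3 days.
Residual: 125 days.
Total: 7065 days.

7065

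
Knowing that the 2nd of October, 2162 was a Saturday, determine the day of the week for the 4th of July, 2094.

Count forward from the earlier date (July 4, 2094) to the later (October 2, 2162):
From July 4, 2094 to July 4, 2162: 68 years, of which 16 contain a Feb 29 — 52×365 + 16×366 = 24836 days.
(2100 is not a leap year (divisible by 100 but not 400).)
July 2162: 31 − 4 = 27 days remain.
Then August (31), September (30): 31 + 30 = 61 days.
October 1–2, 2162: 2 days.
Residual: 90 days.
Total: 24926 days.
24926 mod 7 = 6, so 6 days before Saturday is Sunday.

Sunday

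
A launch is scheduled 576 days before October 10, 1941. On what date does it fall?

March 13, 1940

Count 576 days before October 10, 1941:
March 13, 1940 → March 13, 1941: 365 days.
March 1941: 31 − 13 = 18 days remain.
Then April (30), May (31), June (30), July (31), August (31), September (30): 30 + 31 + 30 + 31 + 31 + 30 = 183 days.
October 1–10, 1941: 10 days.
Residual: 211 days.
Total: 576 days.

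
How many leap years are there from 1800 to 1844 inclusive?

Years divisible by 4 in [1800, 1844]: 1800, 1804, 1808, 1812, 1816, 1820, 1824, 1828, 1832, 1836, 1840, 1844.
Of these, 1800 is divisible by 100 but not 400, so not leap.
Leap years: 12 − 1 = 11.

11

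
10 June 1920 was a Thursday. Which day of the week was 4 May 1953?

Monday

From June 10, 1920 to June 10, 1952: 32 years, of which 8 contain a Feb 29 — 24×365 + 8×366 = 11688 days.
June 1952: 30 − 10 = 20 days remain.
Then 10 full months totalling 304 days.
May 1–4, 1953: 4 days.
Residual: 328 days.
Total: 12016 days.
12016 mod 7 = 4, so 4 days after Thursday is Monday.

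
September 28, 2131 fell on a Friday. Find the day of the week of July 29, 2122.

Count forward from the earlier date (July 29, 2122) to the later (September 28, 2131):
From July 29, 2122 to July 29, 2131: 9 years, of which 2 contain a Feb 29 — 7×365 + 2×366 = 3287 days.
July 2131: 31 − 29 = 2 days remain.
Then August (31): 31 days.
September 1–28, 2131: 28 days.
Residual: 61 days.
Total: 3348 days.
3348 mod 7 = 2, so 2 days before Friday is Wednesday.

Wednesday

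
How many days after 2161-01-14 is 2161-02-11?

28

January 2161: 31 − 14 = 17 days remain.
February 1–11, 2161: 11 days (2161 is not a leap year).
Total: 17 + 11 = 28 days.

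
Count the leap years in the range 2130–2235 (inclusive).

25

Years divisible by 4: 2132, 2136, …, 2232 — 26 in all.
Of these, 2200 is divisible by 100 but not 400, so not leap.
Leap years: 26 − 1 = 25.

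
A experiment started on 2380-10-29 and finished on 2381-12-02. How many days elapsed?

399

October 2380: 31 − 29 = 2 days remain.
Then 13 full months totalling 395 days.
December 1–2, 2381: 2 days.
Total: 2 + 395 + 2 = 399 days.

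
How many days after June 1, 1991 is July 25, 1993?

June 1991: 30 − 1 = 29 days remain.
Then 24 full months totalling 731 days.
July 1–25, 1993: 25 days.
Total: 29 + 731 + 25 = 785 days.

785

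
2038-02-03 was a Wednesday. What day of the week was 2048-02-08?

Saturday

Day-of-year of February 3, 2038: 34.
Day-of-year of February 8, 2048: 39.
2038 has 365 days, so 365 − 34 = 331 days remain in 2038.
Full years 2039–2047: 7 common + 2 leap = 7×365 + 2×366 = 3287 days.
Total: 331 + 3287 + 39 = 3657 days.
3657 mod 7 = 3, so 3 days after Wednesday is Saturday.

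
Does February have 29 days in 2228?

2228 is a leap year.

Yes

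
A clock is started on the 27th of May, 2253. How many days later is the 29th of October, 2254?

520

May 27, 2253 → May 27, 2254: 365 days.
May 2254: 31 − 27 = 4 days remain.
Then June (30), July (31), August (31), September (30): 30 + 31 + 31 + 30 = 122 days.
October 1–29, 2254: 29 days.
Residual: 155 days.
Total: 520 days.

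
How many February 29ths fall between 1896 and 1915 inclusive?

4

Years divisible by 4 in [1896, 1915]: 1896, 1900, 1904, 1908, 1912.
Of these, 1900 is divisible by 100 but not 400, so not leap.
Leap years: 5 − 1 = 4.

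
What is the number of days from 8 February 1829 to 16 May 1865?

13246

From February 8, 1829 to February 8, 1865: 36 years, of which 9 contain a Feb 29 — 27×365 + 9×366 = 13149 days.
February 1865: 28 − 8 = 20 days remain (1865 is not a leap year, so February has 28 days).
Then March (31), April (30): 31 + 30 = 61 days.
May 1–16, 1865: 16 days.
Residual: 97 days.
Total: 13246 days.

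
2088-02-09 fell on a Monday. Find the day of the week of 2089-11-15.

Tuesday

Day-of-year of February 9, 2088: 40.
Day-of-year of November 15, 2089: 319.
2088 has 366 days, so 366 − 40 = 326 days remain in 2088.
Total: 326 + 319 = 645 days.
645 mod 7 = 1, so 1 day after Monday is Tuesday.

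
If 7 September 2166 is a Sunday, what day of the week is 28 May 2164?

Count forward from the earlier date (May 28, 2164) to the later (September 7, 2166):
May 2164: 31 − 28 = 3 days remain.
Then 27 full months totalling 822 days.
September 1–7, 2166: 7 days.
Total: 3 + 822 + 7 = 832 days.
832 mod 7 = 6, so 6 days before Sunday is Monday.

Monday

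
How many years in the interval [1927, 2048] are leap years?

31

Years divisible by 4: 1928, 1932, …, 2048 — 31 in all.
2000 is divisible by 400, so still leap.
No century exceptions apply. Count: 31.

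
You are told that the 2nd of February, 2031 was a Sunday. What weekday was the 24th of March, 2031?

February 2031: 28 − 2 = 26 days remain (2031 is not a leap year, so February has 28 days).
March 1–24, 2031: 24 days.
Total: 26 + 24 = 50 days.
50 mod 7 = 1, so 1 day after Sunday is Monday.

Monday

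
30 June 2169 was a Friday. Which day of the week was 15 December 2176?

Day-of-year of June 30, 2169: 181.
Day-of-year of December 15, 2176: 350.
2169 has 365 days, so 365 − 181 = 184 days remain in 2169.
Full years: 2170: 365; 2171: 365; 2172: 366; 2173: 365; 2174: 365; 2175: 365. Sum = 2191.
Total: 184 + 2191 + 350 = 2725 days.
2725 mod 7 = 2, so 2 days after Friday is Sunday.

Sunday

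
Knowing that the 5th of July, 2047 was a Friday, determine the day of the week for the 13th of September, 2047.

Friday

July 2047: 31 − 5 = 26 days remain.
Then August (31): 31 days.
September 1–13, 2047: 13 days.
Total: 26 + 31 + 13 = 70 days.
70 is a multiple of 7, so the 13th of September, 2047 falls on the same weekday: Friday.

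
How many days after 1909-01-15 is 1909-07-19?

185

January 1909: 31 − 15 = 16 days remain.
Then February 1909 (28), March (31), April (30), May (31), June (30): 28 + 31 + 30 + 31 + 30 = 150 days.
July 1–19, 1909: 19 days.
Total: 16 + 150 + 19 = 185 days.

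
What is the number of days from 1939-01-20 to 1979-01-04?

Day-of-year of January 20, 1939: 20.
Day-of-year of January 4, 1979: 4.
1939 has 365 days, so 365 − 20 = 345 days remain in 1939.
Full years 1940–1978: 29 common + 10 leap = 29×365 + 10×366 = 14245 days.
Total: 345 + 14245 + 4 = 14594 days.

14594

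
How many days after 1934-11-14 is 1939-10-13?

Day-of-year of November 14, 1934: 318.
Day-of-year of October 13, 1939: 286.
1934 has 365 days, so 365 − 318 = 47 days remain in 1934.
Full years: 1935: 365; 1936: 366; 1937: 365; 1938: 365. Sum = 1461.
Total: 47 + 1461 + 286 = 1794 days.

1794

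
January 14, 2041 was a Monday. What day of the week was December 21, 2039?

Wednesday

Count forward from the earlier date (December 21, 2039) to the later (January 14, 2041):
December 2039: 31 − 21 = 10 days remain.
Then 12 full months totalling 366 days.
January 1–14, 2041: 14 days.
Total: 10 + 366 + 14 = 390 days.
390 mod 7 = 5, so 5 days before Monday is Wednesday.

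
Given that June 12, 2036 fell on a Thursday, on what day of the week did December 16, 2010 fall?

Count forward from the earlier date (December 16, 2010) to the later (June 12, 2036):
Day-of-year of December 16, 2010: 350.
Day-of-year of June 12, 2036: 164.
2010 has 365 days, so 365 − 350 = 15 days remain in 2010.
Full years 2011–2035: 19 common + 6 leap = 19×365 + 6×366 = 9131 days.
Total: 15 + 9131 + 164 = 9310 days.
9310 is a multiple of 7, so December 16, 2010 falls on the same weekday: Thursday.

Thursday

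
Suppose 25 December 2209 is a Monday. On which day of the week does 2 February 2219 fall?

Tuesday

Day-of-year of December 25, 2209: 359.
Day-of-year of February 2, 2219: 33.
2209 has 365 days, so 365 − 359 = 6 days remain in 2209.
Full years 2210–2218: 7 common + 2 leap = 7×365 + 2×366 = 3287 days.
Total: 6 + 3287 + 33 = 3326 days.
3326 mod 7 = 1, so 1 day after Monday is Tuesday.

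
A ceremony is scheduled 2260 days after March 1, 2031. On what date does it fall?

May 8, 2037

Count 2260 days after March 1, 2031:
March 1, 2031 → March 1, 2032: 366 days (2032 is a leap year).
March 1, 2032 → March 1, 2033: 365 days.
March 1, 2033 → March 1, 2034: 365 days.
March 1, 2034 → March 1, 2035: 365 days.
March 1, 2035 → March 1, 2036: 366 days (2036 is a leap year).
March 1, 2036 → March 1, 2037: 365 days.
March 2037: 31 − 1 = 30 days remain.
Then April (30): 30 days.
May 1–8, 2037: 8 days.
Residual: 68 days.
Total: 2260 days.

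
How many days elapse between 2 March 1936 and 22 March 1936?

Within March 1936: 22 − 2 = 20 days.

20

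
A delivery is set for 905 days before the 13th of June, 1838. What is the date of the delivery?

the 21st of December, 1835

Count 905 days before June 13, 1838:
Day-of-year of December 21, 1835: 355.
Day-of-year of June 13, 1838: 164.
1835 has 365 days, so 365 − 355 = 10 days remain in 1835.
Full years: 1836: 366; 1837: 365. Sum = 731.
Total: 10 + 731 + 164 = 905 days.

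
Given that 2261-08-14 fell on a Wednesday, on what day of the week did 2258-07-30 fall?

Friday

Count forward from the earlier date (July 30, 2258) to the later (August 14, 2261):
July 30, 2258 → July 30, 2259: 365 days.
July 30, 2259 → July 30, 2260: 366 days (2260 is a leap year).
July 30, 2260 → July 30, 2261: 365 days.
July 2261: 31 − 30 = 1 day remains.
August 1–14, 2261: 14 days.
Residual: 15 days.
Total: 1111 days.
1111 mod 7 = 5, so 5 days before Wednesday is Friday.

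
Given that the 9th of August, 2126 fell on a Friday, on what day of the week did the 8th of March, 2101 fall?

Tuesday

Count forward from the earlier date (March 8, 2101) to the later (August 9, 2126):
Day-of-year of March 8, 2101: 67.
Day-of-year of August 9, 2126: 221.
2101 has 365 days, so 365 − 67 = 298 days remain in 2101.
Full years 2102–2125: 18 common + 6 leap = 18×365 + 6×366 = 8766 days.
Total: 298 + 8766 + 221 = 9285 days.
9285 mod 7 = 3, so 3 days before Friday is Tuesday.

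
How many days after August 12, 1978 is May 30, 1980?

657

Day-of-year of August 12, 1978: 224.
Day-of-year of May 30, 1980: 151.
1978 has 365 days, so 365 − 224 = 141 days remain in 1978.
Full years: 1979: 365. Sum = 365.
Total: 141 + 365 + 151 = 657 days.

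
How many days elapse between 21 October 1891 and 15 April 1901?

From October 21, 1891 to October 21, 1900: 9 years, of which 2 contain a Feb 29 — 7×365 + 2×366 = 3287 days.
(1900 is not a leap year (divisible by 100 but not 400).)
October 1900: 31 − 21 = 10 days remain.
Then November (30), December (31), January (31), February 1901 (28), March (31): 30 + 31 + 31 + 28 + 31 = 151 days.
April 1–15, 1901: 15 days.
Residual: 176 days.
Total: 3463 days.

3463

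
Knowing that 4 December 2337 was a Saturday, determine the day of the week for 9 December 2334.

Count forward from the earlier date (December 9, 2334) to the later (December 4, 2337):
December 9, 2334 → December 9, 2335: 365 days.
December 9, 2335 → December 9, 2336: 366 days (2336 is a leap year).
December 2336: 31 − 9 = 22 days remain.
Then 11 full months totalling 334 days.
December 1–4, 2337: 4 days.
Residual: 360 days.
Total: 1091 days.
1091 mod 7 = 6, so 6 days before Saturday is Sunday.

Sunday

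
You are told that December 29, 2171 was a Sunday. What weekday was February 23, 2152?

Wednesday

Count forward from the earlier date (February 23, 2152) to the later (December 29, 2171):
From February 23, 2152 to February 23, 2171: 19 years, of which 5 contain a Feb 29 — 14×365 + 5×366 = 6940 days.
February 2171: 28 − 23 = 5 days remain (2171 is not a leap year, so February has 28 days).
Then 9 full months totalling 275 days.
December 1–29, 2171: 29 days.
Residual: 309 days.
Total: 7249 days.
7249 mod 7 = 4, so 4 days before Sunday is Wednesday.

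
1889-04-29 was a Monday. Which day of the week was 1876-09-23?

Count forward from the earlier date (September 23, 1876) to the later (April 29, 1889):
Day-of-year of September 23, 1876: 267.
Day-of-year of April 29, 1889: 119.
1876 has 366 days, so 366 − 267 = 99 days remain in 1876.
Full years 1877–1888: 9 common + 3 leap = 9×365 + 3×366 = 4383 days.
Total: 99 + 4383 + 119 = 4601 days.
4601 mod 7 = 2, so 2 days before Monday is Saturday.

Saturday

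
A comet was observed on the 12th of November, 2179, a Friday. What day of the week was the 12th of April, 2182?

Friday

November 12, 2179 → November 12, 2180: 366 days (2180 is a leap year).
November 12, 2180 → November 12, 2181: 365 days.
November 2181: 30 − 12 = 18 days remain.
Then December (31), January (31), February 2182 (28), March (31): 31 + 31 + 28 + 31 = 121 days.
April 1–12, 2182: 12 days.
Residual: 151 days.
Total: 882 days.
882 is a multiple of 7, so the 12th of April, 2182 falls on the same weekday: Friday.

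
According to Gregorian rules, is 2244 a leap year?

Yes

2244 is a leap year.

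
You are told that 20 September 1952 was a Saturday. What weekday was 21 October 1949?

Friday

Count forward from the earlier date (October 21, 1949) to the later (September 20, 1952):
October 21, 1949 → October 21, 1950: 365 days.
October 21, 1950 → October 21, 1951: 365 days.
October 1951: 31 − 21 = 10 days remain.
Then 10 full months totalling 305 days.
September 1–20, 1952: 20 days.
Residual: 335 days.
Total: 1065 days.
1065 mod 7 = 1, so 1 day before Saturday is Friday.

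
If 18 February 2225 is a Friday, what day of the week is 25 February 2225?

Within February 2225: 25 − 18 = 7 days.
7 is a multiple of 7, so 25 February 2225 falls on the same weekday: Friday.

Friday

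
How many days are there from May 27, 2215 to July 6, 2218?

1136

Day-of-year of May 27, 2215: 147.
Day-of-year of July 6, 2218: 187.
2215 has 365 days, so 365 − 147 = 218 days remain in 2215.
Full years: 2216: 366; 2217: 365. Sum = 731.
Total: 218 + 731 + 187 = 1136 days.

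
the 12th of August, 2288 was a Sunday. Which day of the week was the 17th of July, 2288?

Count forward from the earlier date (July 17, 2288) to the later (August 12, 2288):
July 2288: 31 − 17 = 14 days remain.
August 1–12, 2288: 12 days.
Total: 14 + 12 = 26 days.
26 mod 7 = 5, so 5 days before Sunday is Tuesday.

Tuesday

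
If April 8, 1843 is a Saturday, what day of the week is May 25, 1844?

Saturday

April 8, 1843 → April 8, 1844: 366 days (1844 is a leap year).
April 1844: 30 − 8 = 22 days remain.
May 1–25, 1844: 25 days.
Residual: 47 days.
Total: 413 days.
413 is a multiple of 7, so May 25, 1844 falls on the same weekday: Saturday.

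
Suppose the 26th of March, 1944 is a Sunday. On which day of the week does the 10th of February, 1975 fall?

Day-of-year of March 26, 1944: 86.
Day-of-year of February 10, 1975: 41.
1944 has 366 days, so 366 − 86 = 280 days remain in 1944.
Full years 1945–1974: 23 common + 7 leap = 23×365 + 7×366 = 10957 days.
Total: 280 + 10957 + 41 = 11278 days.
11278 mod 7 = 1, so 1 day after Sunday is Monday.

Monday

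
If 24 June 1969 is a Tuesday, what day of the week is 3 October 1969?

Friday

June 1969: 30 − 24 = 6 days remain.
Then July (31), August (31), September (30): 31 + 31 + 30 = 92 days.
October 1–3, 1969: 3 days.
Total: 6 + 92 + 3 = 101 days.
101 mod 7 = 3, so 3 days after Tuesday is Friday.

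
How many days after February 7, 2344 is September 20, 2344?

February 2344: 29 − 7 = 22 days remain (2344 is a leap year, so February has 29 days).
Then March (31), April (30), May (31), June (30), July (31), August (31): 31 + 30 + 31 + 30 + 31 + 31 = 184 days.
September 1–20, 2344: 20 days.
Total: 22 + 184 + 20 = 226 days.

226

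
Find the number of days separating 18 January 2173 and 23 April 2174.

Day-of-year of January 18, 2173: 18.
Day-of-year of April 23, 2174: 113.
2173 has 365 days, so 365 − 18 = 347 days remain in 2173.
Total: 347 + 113 = 460 days.

460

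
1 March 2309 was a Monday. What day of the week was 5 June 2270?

Count forward from the earlier date (June 5, 2270) to the later (March 1, 2309):
Day-of-year of June 5, 2270: 156.
Day-of-year of March 1, 2309: 60.
2270 has 365 days, so 365 − 156 = 209 days remain in 2270.
Full years 2271–2308: 29 common + 9 leap = 29×365 + 9×366 = 13879 days.
Total: 209 + 13879 + 60 = 14148 days.
14148 mod 7 = 1, so 1 day before Monday is Sunday.

Sunday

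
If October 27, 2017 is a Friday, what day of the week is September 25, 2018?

Tuesday

October 2017: 31 − 27 = 4 days remain.
Then 10 full months totalling 304 days.
September 1–25, 2018: 25 days.
Total: 4 + 304 + 25 = 333 days.
333 mod 7 = 4, so 4 days after Friday is Tuesday.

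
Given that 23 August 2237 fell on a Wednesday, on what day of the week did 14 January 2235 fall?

Wednesday

Count forward from the earlier date (January 14, 2235) to the later (August 23, 2237):
January 14, 2235 → January 14, 2236: 365 days.
January 14, 2236 → January 14, 2237: 366 days (2236 is a leap year).
January 2237: 31 − 14 = 17 days remain.
Then February 2237 (28), March (31), April (30), May (31), June (30), July (31): 28 + 31 + 30 + 31 + 30 + 31 = 181 days.
August 1–23, 2237: 23 days.
Residual: 221 days.
Total: 952 days.
952 is a multiple of 7, so 14 January 2235 falls on the same weekday: Wednesday.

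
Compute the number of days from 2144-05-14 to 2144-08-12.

90

May 2144: 31 − 14 = 17 days remain.
Then June (30), July (31): 30 + 31 = 61 days.
August 1–12, 2144: 12 days.
Total: 17 + 61 + 12 = 90 days.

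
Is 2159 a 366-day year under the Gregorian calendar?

2159 is not a leap year.

No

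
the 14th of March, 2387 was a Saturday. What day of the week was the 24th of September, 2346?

Tuesday

Count forward from the earlier date (September 24, 2346) to the later (March 14, 2387):
Day-of-year of September 24, 2346: 267.
Day-of-year of March 14, 2387: 73.
2346 has 365 days, so 365 − 267 = 98 days remain in 2346.
Full years 2347–2386: 30 common + 10 leap = 30×365 + 10×366 = 14610 days.
Total: 98 + 14610 + 73 = 14781 days.
14781 mod 7 = 4, so 4 days before Saturday is Tuesday.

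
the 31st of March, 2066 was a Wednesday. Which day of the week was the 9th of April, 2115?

From March 31, 2066 to March 31, 2115: 49 years, of which 11 contain a Feb 29 — 38×365 + 11×366 = 17896 days.
(2100 is not a leap year (divisible by 100 but not 400).)
March 2115: 31 − 31 = 0 days remain.
April 1–9, 2115: 9 days.
Residual: 9 days.
Total: 17905 days.
17905 mod 7 = 6, so 6 days after Wednesday is Tuesday.

Tuesday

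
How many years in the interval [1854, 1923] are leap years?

16

Years divisible by 4: 1856, 1860, …, 1920 — 17 in all.
Of these, 1900 is divisible by 100 but not 400, so not leap.
Leap years: 17 − 1 = 16.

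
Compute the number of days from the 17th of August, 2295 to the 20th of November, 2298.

August 17, 2295 → August 17, 2296: 366 days (2296 is a leap year).
August 17, 2296 → August 17, 2297: 365 days.
August 17, 2297 → August 17, 2298: 365 days.
August 2298: 31 − 17 = 14 days remain.
Then September (30), October (31): 30 + 31 = 61 days.
November 1–20, 2298: 20 days.
Residual: 95 days.
Total: 1191 days.

1191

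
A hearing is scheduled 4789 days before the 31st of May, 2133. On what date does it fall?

the 20th of April, 2120

Count 4789 days before May 31, 2133:
From April 20, 2120 to April 20, 2133: 13 years, of which 3 contain a Feb 29 — 10×365 + 3×366 = 4748 days.
April 2133: 30 − 20 = 10 days remain.
May 1–31, 2133: 31 days.
Residual: 41 days.
Total: 4789 days.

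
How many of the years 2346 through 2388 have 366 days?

11

Years divisible by 4 in [2346, 2388]: 2348, 2352, 2356, 2360, 2364, 2368, 2372, 2376, 2380, 2384, 2388.
No century exceptions apply. Count: 11.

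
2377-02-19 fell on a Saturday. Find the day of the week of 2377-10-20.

Thursday

February 2377: 28 − 19 = 9 days remain (2377 is not a leap year, so February has 28 days).
Then March (31), April (30), May (31), June (30), July (31), August (31), September (30): 31 + 30 + 31 + 30 + 31 + 31 + 30 = 214 days.
October 1–20, 2377: 20 days.
Total: 9 + 214 + 20 = 243 days.
243 mod 7 = 5, so 5 days after Saturday is Thursday.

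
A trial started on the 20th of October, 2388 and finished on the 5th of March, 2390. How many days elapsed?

Day-of-year of October 20, 2388: 294.
Day-of-year of March 5, 2390: 64.
2388 has 366 days, so 366 − 294 = 72 days remain in 2388.
Full years: 2389: 365. Sum = 365.
Total: 72 + 365 + 64 = 501 days.

501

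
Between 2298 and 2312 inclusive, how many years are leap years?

3

Years divisible by 4 in [2298, 2312]: 2300, 2304, 2308, 2312.
Of these, 2300 is divisible by 100 but not 400, so not leap.
Leap years: 4 − 1 = 3.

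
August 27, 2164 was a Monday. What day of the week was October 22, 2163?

Count forward from the earlier date (October 22, 2163) to the later (August 27, 2164):
Day-of-year of October 22, 2163: 295.
Day-of-year of August 27, 2164: 240.
2163 has 365 days, so 365 − 295 = 70 days remain in 2163.
Total: 70 + 240 = 310 days.
310 mod 7 = 2, so 2 days before Monday is Saturday.

Saturday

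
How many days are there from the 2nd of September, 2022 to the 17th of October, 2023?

410

September 2, 2022 → September 2, 2023: 365 days.
September 2023: 30 − 2 = 28 days remain.
October 1–17, 2023: 17 days.
Residual: 45 days.
Total: 410 days.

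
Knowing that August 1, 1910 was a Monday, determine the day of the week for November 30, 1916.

Thursday

August 1, 1910 → August 1, 1911: 365 days.
August 1, 1911 → August 1, 1912: 366 days (1912 is a leap year).
August 1, 1912 → August 1, 1913: 365 days.
August 1, 1913 → August 1, 1914: 365 days.
August 1, 1914 → August 1, 1915: 365 days.
August 1, 1915 → August 1, 1916: 366 days (1916 is a leap year).
August 1916: 31 − 1 = 30 days remain.
Then September (30), October (31): 30 + 31 = 61 days.
November 1–30, 1916: 30 days.
Residual: 121 days.
Total: 2313 days.
2313 mod 7 = 3, so 3 days after Monday is Thursday.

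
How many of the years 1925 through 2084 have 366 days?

Years divisible by 4: 1928, 1932, …, 2084 — 40 in all.
2000 is divisible by 400, so still leap.
No century exceptions apply. Count: 40.

40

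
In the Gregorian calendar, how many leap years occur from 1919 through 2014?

24

Years divisible by 4: 1920, 1924, …, 2012 — 24 in all.
2000 is divisible by 400, so still leap.
No century exceptions apply. Count: 24.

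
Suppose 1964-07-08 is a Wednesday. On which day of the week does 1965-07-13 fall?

Tuesday

Day-of-year of July 8, 1964: 190.
Day-of-year of July 13, 1965: 194.
1964 has 366 days, so 366 − 190 = 176 days remain in 1964.
Total: 176 + 194 = 370 days.
370 mod 7 = 6, so 6 days after Wednesday is Tuesday.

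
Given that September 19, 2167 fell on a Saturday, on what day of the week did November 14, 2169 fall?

September 19, 2167 → September 19, 2168: 366 days (2168 is a leap year).
September 19, 2168 → September 19, 2169: 365 days.
September 2169: 30 − 19 = 11 days remain.
Then October (31): 31 days.
November 1–14, 2169: 14 days.
Residual: 56 days.
Total: 787 days.
787 mod 7 = 3, so 3 days after Saturday is Tuesday.

Tuesday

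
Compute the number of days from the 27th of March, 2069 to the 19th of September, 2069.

March 2069: 31 − 27 = 4 days remain.
Then April (30), May (31), June (30), July (31), August (31): 30 + 31 + 30 + 31 + 31 = 153 days.
September 1–19, 2069: 19 days.
Total: 4 + 153 + 19 = 176 days.

176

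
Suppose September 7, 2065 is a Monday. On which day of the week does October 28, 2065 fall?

September 2065: 30 − 7 = 23 days remain.
October 1–28, 2065: 28 days.
Total: 23 + 28 = 51 days.
51 mod 7 = 2, so 2 days after Monday is Wednesday.

Wednesday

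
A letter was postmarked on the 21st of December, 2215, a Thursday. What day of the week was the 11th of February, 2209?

Count forward from the earlier date (February 11, 2209) to the later (December 21, 2215):
Day-of-year of February 11, 2209: 42.
Day-of-year of December 21, 2215: 355.
2209 has 365 days, so 365 − 42 = 323 days remain in 2209.
Full years: 2210: 365; 2211: 365; 2212: 366; 2213: 365; 2214: 365. Sum = 1826.
Total: 323 + 1826 + 355 = 2504 days.
2504 mod 7 = 5, so 5 days before Thursday is Saturday.

Saturday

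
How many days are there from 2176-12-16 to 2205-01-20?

From December 16, 2176 to December 16, 2204: 28 years, of which 6 contain a Feb 29 — 22×365 + 6×366 = 10226 days.
(2200 is not a leap year (divisible by 100 but not 400).)
December 2204: 31 − 16 = 15 days remain.
January 1–20, 2205: 20 days.
Residual: 35 days.
Total: 10261 days.

10261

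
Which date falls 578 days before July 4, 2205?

December 4, 2203

Count 578 days before July 4, 2205:
Day-of-year of December 4, 2203: 338.
Day-of-year of July 4, 2205: 185.
2203 has 365 days, so 365 − 338 = 27 days remain in 2203.
Full years: 2204: 366. Sum = 366.
Total: 27 + 366 + 185 = 578 days.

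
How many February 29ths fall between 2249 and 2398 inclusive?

Years divisible by 4: 2252, 2256, …, 2396 — 37 in all.
Of these, 2300 is divisible by 100 but not 400, so not leap.
Leap years: 37 − 1 = 36.

36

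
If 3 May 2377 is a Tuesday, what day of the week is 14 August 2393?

Day-of-year of May 3, 2377: 123.
Day-of-year of August 14, 2393: 226.
2377 has 365 days, so 365 − 123 = 242 days remain in 2377.
Full years 2378–2392: 11 common + 4 leap = 11×365 + 4×366 = 5479 days.
Total: 242 + 5479 + 226 = 5947 days.
5947 mod 7 = 4, so 4 days after Tuesday is Saturday.

Saturday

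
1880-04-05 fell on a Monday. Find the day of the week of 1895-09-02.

From April 5, 1880 to April 5, 1895: 15 years, of which 3 contain a Feb 29 — 12×365 + 3×366 = 5478 days.
April 1895: 30 − 5 = 25 days remain.
Then May (31), June (30), July (31), August (31): 31 + 30 + 31 + 31 = 123 days.
September 1–2, 1895: 2 days.
Residual: 150 days.
Total: 5628 days.
5628 is a multiple of 7, so 1895-09-02 falls on the same weekday: Monday.

Monday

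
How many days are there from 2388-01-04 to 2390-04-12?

January 4, 2388 → January 4, 2389: 366 days (2388 is a leap year).
January 4, 2389 → January 4, 2390: 365 days.
January 2390: 31 − 4 = 27 days remain.
Then February 2390 (28), March (31): 28 + 31 = 59 days.
April 1–12, 2390: 12 days.
Residual: 98 days.
Total: 829 days.

829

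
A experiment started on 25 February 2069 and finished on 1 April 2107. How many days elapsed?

Day-of-year of February 25, 2069: 56.
Day-of-year of April 1, 2107: 91.
2069 has 365 days, so 365 − 56 = 309 days remain in 2069.
Full years 2070–2106: 29 common + 8 leap = 29×365 + 8×366 = 13513 days.
Total: 309 + 13513 + 91 = 13913 days.

13913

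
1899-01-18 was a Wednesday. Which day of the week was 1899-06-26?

Monday

January 1899: 31 − 18 = 13 days remain.
Then February 1899 (28), March (31), April (30), May (31): 28 + 31 + 30 + 31 = 120 days.
June 1–26, 1899: 26 days.
Total: 13 + 120 + 26 = 159 days.
159 mod 7 = 5, so 5 days after Wednesday is Monday.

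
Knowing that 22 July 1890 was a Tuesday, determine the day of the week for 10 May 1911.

Wednesday

From July 22, 1890 to July 22, 1910: 20 years, of which 4 contain a Feb 29 — 16×365 + 4×366 = 7304 days.
(1900 is not a leap year (divisible by 100 but not 400).)
July 1910: 31 − 22 = 9 days remain.
Then 9 full months totalling 273 days.
May 1–10, 1911: 10 days.
Residual: 292 days.
Total: 7596 days.
7596 mod 7 = 1, so 1 day after Tuesday is Wednesday.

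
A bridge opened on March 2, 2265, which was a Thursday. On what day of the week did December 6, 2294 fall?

Thursday

Day-of-year of March 2, 2265: 61.
Day-of-year of December 6, 2294: 340.
2265 has 365 days, so 365 − 61 = 304 days remain in 2265.
Full years 2266–2293: 21 common + 7 leap = 21×365 + 7×366 = 10227 days.
Total: 304 + 10227 + 340 = 10871 days.
10871 is a multiple of 7, so December 6, 2294 falls on the same weekday: Thursday.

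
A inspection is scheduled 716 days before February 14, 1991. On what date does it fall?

February 28, 1989

Count 716 days before February 14, 1991:
February 28, 1989 → February 28, 1990: 365 days.
February 1990: 28 − 28 = 0 days remain (1990 is not a leap year, so February has 28 days).
Then 11 full months totalling 337 days.
February 1–14, 1991: 14 days (1991 is not a leap year).
Residual: 351 days.
Total: 716 days.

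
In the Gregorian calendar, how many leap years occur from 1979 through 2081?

26

Years divisible by 4: 1980, 1984, …, 2080 — 26 in all.
2000 is divisible by 400, so still leap.
No century exceptions apply. Count: 26.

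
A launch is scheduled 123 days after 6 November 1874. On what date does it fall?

9 March 1875

Count 123 days after November 6, 1874:
November 1874: 30 − 6 = 24 days remain.
Then December (31), January (31), February 1875 (28): 31 + 31 + 28 = 90 days.
March 1–9, 1875: 9 days.
Total: 24 + 90 + 9 = 123 days.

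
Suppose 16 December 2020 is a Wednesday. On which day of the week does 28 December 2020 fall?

Monday

Within December 2020: 28 − 16 = 12 days.
12 mod 7 = 5, so 5 days after Wednesday is Monday.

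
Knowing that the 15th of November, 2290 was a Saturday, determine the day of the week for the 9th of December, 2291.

Wednesday

November 15, 2290 → November 15, 2291: 365 days.
November 2291: 30 − 15 = 15 days remain.
December 1–9, 2291: 9 days.
Residual: 24 days.
Total: 389 days.
389 mod 7 = 4, so 4 days after Saturday is Wednesday.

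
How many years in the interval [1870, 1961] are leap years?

22

Years divisible by 4: 1872, 1876, …, 1960 — 23 in all.
Of these, 1900 is divisible by 100 but not 400, so not leap.
Leap years: 23 − 1 = 22.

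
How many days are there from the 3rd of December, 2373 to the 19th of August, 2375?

624

December 2373: 31 − 3 = 28 days remain.
Then 19 full months totalling 577 days.
August 1–19, 2375: 19 days.
Total: 28 + 577 + 19 = 624 days.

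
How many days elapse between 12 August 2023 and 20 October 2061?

From August 12, 2023 to August 12, 2061: 38 years, of which 10 contain a Feb 29 — 28×365 + 10×366 = 13880 days.
August 2061: 31 − 12 = 19 days remain.
Then September (30): 30 days.
October 1–20, 2061: 20 days.
Residual: 69 days.
Total: 13949 days.

13949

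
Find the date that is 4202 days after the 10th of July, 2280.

the 11th of January, 2292

Count 4202 days after July 10, 2280:
From July 10, 2280 to July 10, 2291: 11 years, of which 2 contain a Feb 29 — 9×365 + 2×366 = 4017 days.
July 2291: 31 − 10 = 21 days remain.
Then August (31), September (30), October (31), November (30), December (31): 31 + 30 + 31 + 30 + 31 = 153 days.
January 1–11, 2292: 11 days.
Residual: 185 days.
Total: 4202 days.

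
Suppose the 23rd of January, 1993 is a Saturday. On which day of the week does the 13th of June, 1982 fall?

Sunday

Count forward from the earlier date (June 13, 1982) to the later (January 23, 1993):
Day-of-year of June 13, 1982: 164.
Day-of-year of January 23, 1993: 23.
1982 has 365 days, so 365 − 164 = 201 days remain in 1982.
Full years 1983–1992: 7 common + 3 leap = 7×365 + 3×366 = 3653 days.
Total: 201 + 3653 + 23 = 3877 days.
3877 mod 7 = 6, so 6 days before Saturday is Sunday.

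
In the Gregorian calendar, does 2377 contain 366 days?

No

2377 is not a leap year.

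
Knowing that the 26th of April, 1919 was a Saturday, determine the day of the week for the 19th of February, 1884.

Count forward from the earlier date (February 19, 1884) to the later (April 26, 1919):
Day-of-year of February 19, 1884: 50.
Day-of-year of April 26, 1919: 116.
1884 has 366 days, so 366 − 50 = 316 days remain in 1884.
Full years 1885–1918: 27 common + 7 leap = 27×365 + 7×366 = 12417 days.
Total: 316 + 12417 + 116 = 12849 days.
12849 mod 7 = 4, so 4 days before Saturday is Tuesday.

Tuesday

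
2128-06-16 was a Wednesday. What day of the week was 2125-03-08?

Count forward from the earlier date (March 8, 2125) to the later (June 16, 2128):
Day-of-year of March 8, 2125: 67.
Day-of-year of June 16, 2128: 168.
2125 has 365 days, so 365 − 67 = 298 days remain in 2125.
Full years: 2126: 365; 2127: 365. Sum = 730.
Total: 298 + 730 + 168 = 1196 days.
1196 mod 7 = 6, so 6 days before Wednesday is Thursday.

Thursday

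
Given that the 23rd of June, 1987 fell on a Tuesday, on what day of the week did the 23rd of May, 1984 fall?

Wednesday

Count forward from the earlier date (May 23, 1984) to the later (June 23, 1987):
Day-of-year of May 23, 1984: 144.
Day-of-year of June 23, 1987: 174.
1984 has 366 days, so 366 − 144 = 222 days remain in 1984.
Full years: 1985: 365; 1986: 365. Sum = 730.
Total: 222 + 730 + 174 = 1126 days.
1126 mod 7 = 6, so 6 days before Tuesday is Wednesday.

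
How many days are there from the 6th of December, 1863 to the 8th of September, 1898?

From December 6, 1863 to December 6, 1897: 34 years, of which 9 contain a Feb 29 — 25×365 + 9×366 = 12419 days.
December 1897: 31 − 6 = 25 days remain.
Then January (31), February 1898 (28), March (31), April (30), May (31), June (30), July (31), August (31): 31 + 28 + 31 + 30 + 31 + 30 + 31 + 31 = 243 days.
September 1–8, 1898: 8 days.
Residual: 276 days.
Total: 12695 days.

12695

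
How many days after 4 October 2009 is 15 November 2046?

13556

From October 4, 2009 to October 4, 2046: 37 years, of which 9 contain a Feb 29 — 28×365 + 9×366 = 13514 days.
October 2046: 31 − 4 = 27 days remain.
November 1–15, 2046: 15 days.
Residual: 42 days.
Total: 13556 days.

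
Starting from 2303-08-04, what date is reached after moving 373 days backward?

2302-07-27

Count 373 days before August 4, 2303:
July 27, 2302 → July 27, 2303: 365 days.
July 2303: 31 − 27 = 4 days remain.
August 1–4, 2303: 4 days.
Residual: 8 days.
Total: 373 days.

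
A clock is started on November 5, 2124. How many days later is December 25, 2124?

50

November 2124: 30 − 5 = 25 days remain.
December 1–25, 2124: 25 days.
Total: 25 + 25 = 50 days.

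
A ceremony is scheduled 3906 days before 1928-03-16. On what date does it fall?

1917-07-06

Count 3906 days before March 16, 1928:
Day-of-year of July 6, 1917: 187.
Day-of-year of March 16, 1928: 76.
1917 has 365 days, so 365 − 187 = 178 days remain in 1917.
Full years 1918–1927: 8 common + 2 leap = 8×365 + 2×366 = 3652 days.
Total: 178 + 3652 + 76 = 3906 days.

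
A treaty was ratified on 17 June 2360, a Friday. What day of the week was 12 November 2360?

Saturday

June 2360: 30 − 17 = 13 days remain.
Then July (31), August (31), September (30), October (31): 31 + 31 + 30 + 31 = 123 days.
November 1–12, 2360: 12 days.
Total: 13 + 123 + 12 = 148 days.
148 mod 7 = 1, so 1 day after Friday is Saturday.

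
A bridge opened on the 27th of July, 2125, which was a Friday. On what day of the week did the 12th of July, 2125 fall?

Count forward from the earlier date (July 12, 2125) to the later (July 27, 2125):
Within July 2125: 27 − 12 = 15 days.
15 mod 7 = 1, so 1 day before Friday is Thursday.

Thursday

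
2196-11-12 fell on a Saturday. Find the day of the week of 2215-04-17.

Monday

Day-of-year of November 12, 2196: 317.
Day-of-year of April 17, 2215: 107.
2196 has 366 days, so 366 − 317 = 49 days remain in 2196.
Full years 2197–2214: 15 common + 3 leap = 15×365 + 3×366 = 6573 days.
Total: 49 + 6573 + 107 = 6729 days.
6729 mod 7 = 2, so 2 days after Saturday is Monday.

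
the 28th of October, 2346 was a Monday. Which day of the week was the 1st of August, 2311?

Count forward from the earlier date (August 1, 2311) to the later (October 28, 2346):
Day-of-year of August 1, 2311: 213.
Day-of-year of October 28, 2346: 301.
2311 has 365 days, so 365 − 213 = 152 days remain in 2311.
Full years 2312–2345: 25 common + 9 leap = 25×365 + 9×366 = 12419 days.
Total: 152 + 12419 + 301 = 12872 days.
12872 mod 7 = 6, so 6 days before Monday is Tuesday.

Tuesday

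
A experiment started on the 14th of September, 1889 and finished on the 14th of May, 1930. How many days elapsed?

14851

Day-of-year of September 14, 1889: 257.
Day-of-year of May 14, 1930: 134.
1889 has 365 days, so 365 − 257 = 108 days remain in 1889.
Full years 1890–1929: 31 common + 9 leap = 31×365 + 9×366 = 14609 days.
Total: 108 + 14609 + 134 = 14851 days.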